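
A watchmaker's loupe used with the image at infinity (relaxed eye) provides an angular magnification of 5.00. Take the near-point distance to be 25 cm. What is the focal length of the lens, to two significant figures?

5.0 cm

For the image at infinity, M = D/f.
f = D/M = 25/5.0 = 5.000 cm.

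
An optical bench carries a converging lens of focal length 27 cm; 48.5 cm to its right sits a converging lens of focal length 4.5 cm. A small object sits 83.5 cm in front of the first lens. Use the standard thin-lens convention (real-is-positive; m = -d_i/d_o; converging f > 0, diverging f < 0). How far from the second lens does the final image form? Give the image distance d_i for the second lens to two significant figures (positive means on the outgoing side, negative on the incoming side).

9.4 cm

First lens: d_i1 = 1/(1/27 - 1/83.5) = 39.903 cm.
Object distance for lens 2: d_o2 = 48.5 - 39.903 = 8.597 cm.
Second lens: d_i2 = 1/(1/4.5 - 1/(8.597)) = 9.442 cm.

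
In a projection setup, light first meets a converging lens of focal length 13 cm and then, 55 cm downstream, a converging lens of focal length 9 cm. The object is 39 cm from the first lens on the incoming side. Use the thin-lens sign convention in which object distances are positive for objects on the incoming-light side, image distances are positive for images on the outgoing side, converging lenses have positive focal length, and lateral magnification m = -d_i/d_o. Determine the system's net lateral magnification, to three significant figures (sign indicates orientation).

0.170

First lens: d_i1 = 1/(1/13 - 1/39) = 19.500 cm.
m_1 = -(19.500)/39 = -0.5000.
Object distance for lens 2: d_o2 = 55 - 19.500 = 35.500 cm.
Second lens: d_i2 = 1/(1/9 - 1/(35.500)) = 12.057 cm.
m_2 = -(12.057)/(35.500) = -0.3396.
Overall magnification: m = m_1 m_2 = 0.1698.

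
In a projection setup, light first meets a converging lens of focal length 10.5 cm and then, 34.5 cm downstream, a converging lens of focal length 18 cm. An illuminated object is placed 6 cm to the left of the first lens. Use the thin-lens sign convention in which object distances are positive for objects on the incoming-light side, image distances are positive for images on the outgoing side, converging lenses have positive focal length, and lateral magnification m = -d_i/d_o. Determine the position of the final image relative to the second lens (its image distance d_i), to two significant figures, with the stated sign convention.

29 cm

Applying the thin-lens equation to the first lens, 1/10.5 = 1/6 + 1/d_i1, which gives d_i1 = -14.000 cm.
With d_i1 < 0 the first image is virtual and lies on the object side; the object distance for lens 2 is d_o2 = 34.5 - (-14.000) = 48.500 cm.
Applying the thin-lens equation again with f_2 = 18 cm and d_o2 = 48.500 cm gives d_i2 = 28.623 cm.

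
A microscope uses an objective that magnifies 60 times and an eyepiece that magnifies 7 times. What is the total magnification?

The overall magnification of a compound microscope is the product of the objective and eyepiece magnifications:
M = M_obj x M_eye = 60 x 7 = 420.

420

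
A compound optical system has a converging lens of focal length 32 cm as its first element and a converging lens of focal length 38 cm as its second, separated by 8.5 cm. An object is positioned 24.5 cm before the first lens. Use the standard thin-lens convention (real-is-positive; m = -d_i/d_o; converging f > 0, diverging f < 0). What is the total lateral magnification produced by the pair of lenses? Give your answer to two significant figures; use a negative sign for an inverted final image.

-2.2

First lens: d_i1 = 1/(1/32 - 1/24.5) = -104.533 cm.
m_1 = -(-104.533)/24.5 = 4.2667.
With d_i1 < 0 the first image is virtual and lies on the object side; the object distance for lens 2 is d_o2 = 8.5 - (-104.533) = 113.033 cm.
Second lens: d_i2 = 1/(1/38 - 1/(113.033)) = 57.245 cm.
m_2 = -(57.245)/(113.033) = -0.5064.
Total m = m_1 x m_2 = (4.2667)(-0.5064) = -2.1608.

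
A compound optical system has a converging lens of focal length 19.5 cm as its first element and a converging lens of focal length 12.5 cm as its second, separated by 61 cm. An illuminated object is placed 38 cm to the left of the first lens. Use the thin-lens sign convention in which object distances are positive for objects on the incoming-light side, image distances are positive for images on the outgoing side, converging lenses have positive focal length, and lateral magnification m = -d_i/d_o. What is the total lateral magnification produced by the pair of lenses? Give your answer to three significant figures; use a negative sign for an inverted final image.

First lens: d_i1 = 1/(1/19.5 - 1/38) = 40.054 cm.
m_1 = -(40.054)/38 = -1.0541.
The intermediate image is 40.054 cm to the right of lens 1, so d_o2 = L - d_i1 = 61 - 40.054 = 20.946 cm.
Second lens: d_i2 = 1/(1/12.5 - 1/(20.946)) = 31.000 cm.
m_2 = -(31.000)/(20.946) = -1.4800.
The system's lateral magnification is m_1 m_2 = (-1.0541)(-1.4800) = 1.5600.

1.56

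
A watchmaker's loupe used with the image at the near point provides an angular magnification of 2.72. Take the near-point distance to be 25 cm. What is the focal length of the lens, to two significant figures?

For the image at the near point, M = 1 + D/f.
f = D/(M - 1) = 25/(2.72 - 1) = 14.535 cm.

15 cm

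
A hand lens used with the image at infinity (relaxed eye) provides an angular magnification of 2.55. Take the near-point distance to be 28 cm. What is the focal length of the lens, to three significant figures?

11.0 cm

For the image at infinity, M = D/f.
f = D/M = 28/2.55 = 10.980 cm.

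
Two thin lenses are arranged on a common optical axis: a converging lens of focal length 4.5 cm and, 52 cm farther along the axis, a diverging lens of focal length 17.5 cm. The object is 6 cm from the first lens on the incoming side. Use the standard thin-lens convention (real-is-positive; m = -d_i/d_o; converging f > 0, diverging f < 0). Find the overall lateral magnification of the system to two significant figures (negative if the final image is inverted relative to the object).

-1.0

Lens 1: 1/d_i1 = 1/f_1 - 1/d_o1 = 1/4.5 - 1/6 = 0.05556 cm^-1, so d_i1 = 18.000 cm.
m_1 = -(18.000)/6 = -3.0000.
Object distance for lens 2: d_o2 = 52 - 18.000 = 34.000 cm.
Lens 2: 1/d_i2 = 1/f_2 - 1/d_o2 = 1/(-17.5) - 1/(34.000) = -0.08655 cm^-1, so d_i2 = -11.553 cm.
m_2 = -(-11.553)/(34.000) = 0.3398.
Total m = m_1 x m_2 = (-3.0000)(0.3398) = -1.0194.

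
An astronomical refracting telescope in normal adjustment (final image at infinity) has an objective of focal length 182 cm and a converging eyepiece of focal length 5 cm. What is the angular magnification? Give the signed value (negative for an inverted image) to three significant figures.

M = -f_obj/f_eye = -182/(5) = -36.400.

-36.4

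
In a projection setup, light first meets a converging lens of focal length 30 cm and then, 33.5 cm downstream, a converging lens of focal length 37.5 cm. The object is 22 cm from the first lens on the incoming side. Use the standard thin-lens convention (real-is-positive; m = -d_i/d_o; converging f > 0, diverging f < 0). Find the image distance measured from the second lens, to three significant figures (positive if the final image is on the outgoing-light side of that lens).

55.4 cm

Lens 1: 1/d_i1 = 1/f_1 - 1/d_o1 = 1/30 - 1/22 = -0.01212 cm^-1, so d_i1 = -82.500 cm.
The intermediate image is virtual, 82.500 cm to the left of lens 1, so d_o2 = L - d_i1 = 33.5 - (-82.500) = 116.000 cm.
Lens 2: 1/d_i2 = 1/f_2 - 1/d_o2 = 1/37.5 - 1/(116.000) = 0.01805 cm^-1, so d_i2 = 55.414 cm.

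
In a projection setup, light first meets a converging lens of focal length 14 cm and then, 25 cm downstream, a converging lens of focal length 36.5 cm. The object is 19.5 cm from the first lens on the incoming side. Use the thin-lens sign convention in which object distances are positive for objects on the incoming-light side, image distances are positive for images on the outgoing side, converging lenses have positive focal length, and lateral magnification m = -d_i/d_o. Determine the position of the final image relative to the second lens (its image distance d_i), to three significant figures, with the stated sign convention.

Lens 1: 1/d_i1 = 1/f_1 - 1/d_o1 = 1/14 - 1/19.5 = 0.02015 cm^-1, so d_i1 = 49.636 cm.
Since 49.636 cm > 25 cm, the first image lies past the second lens and serves as a virtual object: d_o2 = L - d_i1 = -24.636 cm.
Lens 2: 1/d_i2 = 1/f_2 - 1/d_o2 = 1/36.5 - 1/(-24.636) = 0.06799 cm^-1, so d_i2 = 14.709 cm.

14.7 cm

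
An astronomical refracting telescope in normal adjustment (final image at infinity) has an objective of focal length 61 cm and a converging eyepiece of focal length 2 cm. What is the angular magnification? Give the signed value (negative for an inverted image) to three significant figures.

-30.5

M = -f_obj/f_eye = -61/(2) = -30.500.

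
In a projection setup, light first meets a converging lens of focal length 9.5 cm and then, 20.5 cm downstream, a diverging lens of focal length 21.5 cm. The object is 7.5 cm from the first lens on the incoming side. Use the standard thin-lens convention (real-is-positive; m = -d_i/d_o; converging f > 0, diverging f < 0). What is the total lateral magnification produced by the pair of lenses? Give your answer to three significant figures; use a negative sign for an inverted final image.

1.32

First lens: d_i1 = 1/(1/9.5 - 1/7.5) = -35.625 cm.
m_1 = -(-35.625)/7.5 = 4.7500.
With d_i1 < 0 the first image is virtual and lies on the object side; the object distance for lens 2 is d_o2 = 20.5 - (-35.625) = 56.125 cm.
Second lens: d_i2 = 1/(1/(-21.5) - 1/(56.125)) = -15.545 cm.
m_2 = -(-15.545)/(56.125) = 0.2770.
Total m = m_1 x m_2 = (4.7500)(0.2770) = 1.3156.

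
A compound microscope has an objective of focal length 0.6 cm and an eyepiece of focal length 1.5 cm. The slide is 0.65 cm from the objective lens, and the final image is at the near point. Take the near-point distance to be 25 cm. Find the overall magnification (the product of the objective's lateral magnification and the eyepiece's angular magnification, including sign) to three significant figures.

Objective: 1/d_i = 1/f_obj - 1/d_o = 1/0.6 - 1/0.65 = 0.12821 cm^-1, so d_i = 7.800 cm.
m_obj = -d_i/d_o = -7.800/0.65 = -12.000.
Eyepiece angular magnification (image at near point): M_eye = 1 + D/f_e = 1 + 25/1.5 = 17.667.
Overall M = m_obj x M_eye = (-12.000)(17.667) = -212.00.

-212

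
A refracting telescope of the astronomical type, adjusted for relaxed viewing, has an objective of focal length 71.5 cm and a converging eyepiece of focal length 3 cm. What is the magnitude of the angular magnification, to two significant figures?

|M| = f_obj/|f_eye| = 71.5/3 = 23.833.

24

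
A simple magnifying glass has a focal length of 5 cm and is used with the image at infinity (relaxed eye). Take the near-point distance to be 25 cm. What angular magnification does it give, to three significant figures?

M = D/f = 25/5 = 5.000.

5.00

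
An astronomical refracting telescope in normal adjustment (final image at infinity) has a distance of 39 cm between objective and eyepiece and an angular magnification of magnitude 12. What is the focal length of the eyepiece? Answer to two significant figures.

In normal adjustment the tube length equals f_obj + f_eye and |M| = f_obj/f_eye.
So f_obj = 12 f_eye and 12 f_eye + f_eye = 39 cm, giving f_eye = 39/13 = 3.000 cm and f_obj = 36.000 cm.

3.0 cm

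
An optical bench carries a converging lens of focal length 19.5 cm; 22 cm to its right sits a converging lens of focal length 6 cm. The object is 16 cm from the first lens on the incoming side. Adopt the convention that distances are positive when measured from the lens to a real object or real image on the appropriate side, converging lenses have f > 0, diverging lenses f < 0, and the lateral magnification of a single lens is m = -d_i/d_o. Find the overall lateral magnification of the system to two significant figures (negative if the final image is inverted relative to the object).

Applying the thin-lens equation to the first lens, 1/19.5 = 1/16 + 1/d_i1, which gives d_i1 = -89.143 cm.
Its lateral magnification is m_1 = -d_i1/d_o1 = -(-89.143)/16 = 5.5714.
The intermediate image is virtual, 89.143 cm to the left of lens 1, so d_o2 = L - d_i1 = 22 - (-89.143) = 111.143 cm.
Applying the thin-lens equation again with f_2 = 6 cm and d_o2 = 111.143 cm gives d_i2 = 6.342 cm.
m_2 = -(6.342)/(111.143) = -0.0571.
Overall magnification: m = m_1 m_2 = -0.3179.

-0.32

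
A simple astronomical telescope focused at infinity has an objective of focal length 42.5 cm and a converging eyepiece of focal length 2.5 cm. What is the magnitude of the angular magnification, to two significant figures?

17

|M| = f_obj/|f_eye| = 42.5/2.5 = 17.000.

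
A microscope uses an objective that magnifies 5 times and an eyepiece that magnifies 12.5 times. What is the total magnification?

The overall magnification of a compound microscope is the product of the objective and eyepiece magnifications:
M = M_obj x M_eye = 5 x 12.5 = 62.5.

62.5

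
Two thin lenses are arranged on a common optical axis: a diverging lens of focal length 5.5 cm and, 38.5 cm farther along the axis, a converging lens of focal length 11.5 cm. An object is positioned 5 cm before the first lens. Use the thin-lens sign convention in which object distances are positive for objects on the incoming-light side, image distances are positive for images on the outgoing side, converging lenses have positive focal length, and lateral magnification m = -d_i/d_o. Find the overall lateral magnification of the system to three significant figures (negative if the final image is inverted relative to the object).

First lens: d_i1 = 1/(1/(-5.5) - 1/5) = -2.619 cm.
m_1 = -(-2.619)/5 = 0.5238.
The intermediate image is virtual, 2.619 cm to the left of lens 1, so d_o2 = L - d_i1 = 38.5 - (-2.619) = 41.119 cm.
Second lens: d_i2 = 1/(1/11.5 - 1/(41.119)) = 15.965 cm.
m_2 = -(15.965)/(41.119) = -0.3883.
Overall magnification: m = m_1 m_2 = -0.2034.

-0.203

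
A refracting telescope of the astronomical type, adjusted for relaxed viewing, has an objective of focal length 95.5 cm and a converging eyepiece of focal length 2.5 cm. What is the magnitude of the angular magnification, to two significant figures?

|M| = f_obj/|f_eye| = 95.5/2.5 = 38.200.

38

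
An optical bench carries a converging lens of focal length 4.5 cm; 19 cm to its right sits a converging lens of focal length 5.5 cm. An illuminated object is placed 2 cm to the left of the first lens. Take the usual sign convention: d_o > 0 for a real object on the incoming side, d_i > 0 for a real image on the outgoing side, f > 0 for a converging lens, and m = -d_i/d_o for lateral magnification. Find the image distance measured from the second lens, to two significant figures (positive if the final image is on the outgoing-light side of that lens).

Lens 1: 1/d_i1 = 1/f_1 - 1/d_o1 = 1/4.5 - 1/2 = -0.27778 cm^-1, so d_i1 = -3.600 cm.
The intermediate image is virtual, 3.600 cm to the left of lens 1, so d_o2 = L - d_i1 = 19 - (-3.600) = 22.600 cm.
Lens 2: 1/d_i2 = 1/f_2 - 1/d_o2 = 1/5.5 - 1/(22.600) = 0.13757 cm^-1, so d_i2 = 7.269 cm.

7.3 cm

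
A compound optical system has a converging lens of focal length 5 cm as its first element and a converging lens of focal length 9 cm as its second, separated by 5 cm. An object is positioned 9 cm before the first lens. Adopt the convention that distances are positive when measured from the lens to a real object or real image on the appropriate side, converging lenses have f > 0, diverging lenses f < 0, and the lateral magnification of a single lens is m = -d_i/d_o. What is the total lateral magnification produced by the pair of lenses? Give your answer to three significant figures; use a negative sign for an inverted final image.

Applying the thin-lens equation to the first lens, 1/5 = 1/9 + 1/d_i1, which gives d_i1 = 11.250 cm.
Its lateral magnification is m_1 = -d_i1/d_o1 = -(11.250)/9 = -1.2500.
This image would form 11.250 cm past lens 1, i.e. 6.250 cm beyond lens 2, so it is a virtual object for lens 2: d_o2 = 5 - 11.250 = -6.250 cm.
Applying the thin-lens equation again with f_2 = 9 cm and d_o2 = -6.250 cm gives d_i2 = 3.689 cm.
m_2 = -(3.689)/(-6.250) = 0.5902.
The system's lateral magnification is m_1 m_2 = (-1.2500)(0.5902) = -0.7377.

-0.738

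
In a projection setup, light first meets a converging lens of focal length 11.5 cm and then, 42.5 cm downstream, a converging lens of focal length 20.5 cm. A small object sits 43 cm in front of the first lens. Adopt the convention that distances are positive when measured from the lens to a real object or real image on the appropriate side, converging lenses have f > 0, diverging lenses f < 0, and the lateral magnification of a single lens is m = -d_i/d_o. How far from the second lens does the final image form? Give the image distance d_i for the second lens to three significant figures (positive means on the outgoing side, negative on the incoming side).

87.2 cm

First lens: d_i1 = 1/(1/11.5 - 1/43) = 15.698 cm.
Object distance for lens 2: d_o2 = 42.5 - 15.698 = 26.802 cm.
Second lens: d_i2 = 1/(1/20.5 - 1/(26.802)) = 87.190 cm.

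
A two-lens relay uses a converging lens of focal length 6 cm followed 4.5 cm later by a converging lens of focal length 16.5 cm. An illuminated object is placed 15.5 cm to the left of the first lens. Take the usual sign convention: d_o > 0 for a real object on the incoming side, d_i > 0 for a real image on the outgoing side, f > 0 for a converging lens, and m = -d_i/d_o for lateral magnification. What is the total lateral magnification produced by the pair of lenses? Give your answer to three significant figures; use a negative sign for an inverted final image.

-0.478

Applying the thin-lens equation to the first lens, 1/6 = 1/15.5 + 1/d_i1, which gives d_i1 = 9.789 cm.
Its lateral magnification is m_1 = -d_i1/d_o1 = -(9.789)/15.5 = -0.6316.
Since 9.789 cm > 4.5 cm, the first image lies past the second lens and serves as a virtual object: d_o2 = L - d_i1 = -5.289 cm.
Applying the thin-lens equation again with f_2 = 16.5 cm and d_o2 = -5.289 cm gives d_i2 = 4.005 cm.
m_2 = -(4.005)/(-5.289) = 0.7572.
Total m = m_1 x m_2 = (-0.6316)(0.7572) = -0.4783.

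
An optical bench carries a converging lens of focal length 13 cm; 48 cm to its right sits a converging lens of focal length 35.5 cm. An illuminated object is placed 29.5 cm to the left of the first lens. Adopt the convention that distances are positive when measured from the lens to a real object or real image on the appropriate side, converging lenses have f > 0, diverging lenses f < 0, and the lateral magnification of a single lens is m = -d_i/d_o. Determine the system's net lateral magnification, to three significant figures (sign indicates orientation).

Applying the thin-lens equation to the first lens, 1/13 = 1/29.5 + 1/d_i1, which gives d_i1 = 23.242 cm.
Its lateral magnification is m_1 = -d_i1/d_o1 = -(23.242)/29.5 = -0.7879.
The intermediate image is 23.242 cm to the right of lens 1, so d_o2 = L - d_i1 = 48 - 23.242 = 24.758 cm.
Applying the thin-lens equation again with f_2 = 35.5 cm and d_o2 = 24.758 cm gives d_i2 = -81.815 cm.
m_2 = -(-81.815)/(24.758) = 3.3047.
The system's lateral magnification is m_1 m_2 = (-0.7879)(3.3047) = -2.6037.

-2.60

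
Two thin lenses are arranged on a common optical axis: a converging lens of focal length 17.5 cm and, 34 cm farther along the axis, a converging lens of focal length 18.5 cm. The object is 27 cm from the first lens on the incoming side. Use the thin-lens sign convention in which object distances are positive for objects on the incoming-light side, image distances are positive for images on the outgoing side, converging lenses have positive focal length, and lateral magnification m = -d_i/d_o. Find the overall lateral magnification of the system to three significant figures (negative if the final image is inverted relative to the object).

First lens: d_i1 = 1/(1/17.5 - 1/27) = 49.737 cm.
m_1 = -(49.737)/27 = -1.8421.
Since 49.737 cm > 34 cm, the first image lies past the second lens and serves as a virtual object: d_o2 = L - d_i1 = -15.737 cm.
Second lens: d_i2 = 1/(1/18.5 - 1/(-15.737)) = 8.503 cm.
m_2 = -(8.503)/(-15.737) = 0.5404.
The system's lateral magnification is m_1 m_2 = (-1.8421)(0.5404) = -0.9954.

-0.995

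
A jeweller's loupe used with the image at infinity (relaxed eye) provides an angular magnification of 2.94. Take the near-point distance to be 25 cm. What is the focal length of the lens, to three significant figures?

For the image at infinity, M = D/f.
f = D/M = 25/2.94 = 8.503 cm.

8.50 cm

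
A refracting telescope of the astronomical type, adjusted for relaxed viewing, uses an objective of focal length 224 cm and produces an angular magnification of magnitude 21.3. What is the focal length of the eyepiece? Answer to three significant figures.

|M| = f_obj/f_eye, so f_eye = f_obj/|M| = 224/21.3 = 10.516 cm.

10.5 cm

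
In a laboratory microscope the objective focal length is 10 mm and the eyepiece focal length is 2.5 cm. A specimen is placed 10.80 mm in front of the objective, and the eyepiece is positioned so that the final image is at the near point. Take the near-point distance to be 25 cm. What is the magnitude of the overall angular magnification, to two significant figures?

140

Convert to cm: f_obj = 10 mm = 1 cm; d_o = 10.80 mm = 1.08 cm.
Objective: 1/d_i = 1/f_obj - 1/d_o = 1/1 - 1/1.08 = 0.07407 cm^-1, so d_i = 13.500 cm.
m_obj = -d_i/d_o = -13.500/1.08 = -12.500.
Eyepiece angular magnification (image at near point): M_eye = 1 + D/f_e = 1 + 25/2.5 = 11.000.
Overall M = m_obj x M_eye = (-12.500)(11.000) = -137.50.
|M| = 137.50.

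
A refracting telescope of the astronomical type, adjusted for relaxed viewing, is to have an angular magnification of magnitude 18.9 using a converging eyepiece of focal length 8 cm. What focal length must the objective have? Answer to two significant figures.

150 cm

|M| = f_obj/|f_eye|, so f_obj = |M| x |f_eye| = 18.9 x 8 = 151.200 cm.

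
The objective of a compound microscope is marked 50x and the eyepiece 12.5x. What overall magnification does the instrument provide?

The overall magnification of a compound microscope is the product of the objective and eyepiece magnifications:
M = M_obj x M_eye = 50 x 12.5 = 625.

625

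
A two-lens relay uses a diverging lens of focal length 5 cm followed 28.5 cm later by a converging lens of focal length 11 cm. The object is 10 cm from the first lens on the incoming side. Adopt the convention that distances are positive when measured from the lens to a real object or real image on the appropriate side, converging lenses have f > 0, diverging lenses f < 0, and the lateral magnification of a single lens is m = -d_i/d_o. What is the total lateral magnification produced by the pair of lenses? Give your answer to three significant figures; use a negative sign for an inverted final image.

Applying the thin-lens equation to the first lens, 1/(-5) = 1/10 + 1/d_i1, which gives d_i1 = -3.333 cm.
Its lateral magnification is m_1 = -d_i1/d_o1 = -(-3.333)/10 = 0.3333.
With d_i1 < 0 the first image is virtual and lies on the object side; the object distance for lens 2 is d_o2 = 28.5 - (-3.333) = 31.833 cm.
Applying the thin-lens equation again with f_2 = 11 cm and d_o2 = 31.833 cm gives d_i2 = 16.808 cm.
m_2 = -(16.808)/(31.833) = -0.5280.
Total m = m_1 x m_2 = (0.3333)(-0.5280) = -0.1760.

-0.176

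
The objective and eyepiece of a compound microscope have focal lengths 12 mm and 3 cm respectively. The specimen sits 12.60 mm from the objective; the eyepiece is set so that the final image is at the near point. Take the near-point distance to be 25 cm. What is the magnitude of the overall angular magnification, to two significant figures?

Convert to cm: f_obj = 12 mm = 1.2 cm; d_o = 12.60 mm = 1.26 cm.
Objective: 1/d_i = 1/f_obj - 1/d_o = 1/1.2 - 1/1.26 = 0.03968 cm^-1, so d_i = 25.200 cm.
m_obj = -d_i/d_o = -25.200/1.26 = -20.000.
Eyepiece angular magnification (image at near point): M_eye = 1 + D/f_e = 1 + 25/3 = 9.333.
Overall M = m_obj x M_eye = (-20.000)(9.333) = -186.67.
|M| = 186.67.

190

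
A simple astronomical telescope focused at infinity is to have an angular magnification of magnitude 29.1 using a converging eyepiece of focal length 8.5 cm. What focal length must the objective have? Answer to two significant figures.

250 cm

|M| = f_obj/|f_eye|, so f_obj = |M| x |f_eye| = 29.1 x 8.5 = 247.350 cm.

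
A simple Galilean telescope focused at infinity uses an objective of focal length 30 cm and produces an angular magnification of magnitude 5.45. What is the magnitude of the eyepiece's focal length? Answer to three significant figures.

|M| = f_obj/|f_eye|, so |f_eye| = f_obj/|M| = 30/5.45 = 5.505 cm.
(The eyepiece is diverging, so its signed focal length is -5.505 cm.)

5.50 cm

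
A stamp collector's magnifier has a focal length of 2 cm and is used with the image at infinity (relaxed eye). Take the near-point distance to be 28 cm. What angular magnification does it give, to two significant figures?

14

M = D/f = 28/2 = 14.000.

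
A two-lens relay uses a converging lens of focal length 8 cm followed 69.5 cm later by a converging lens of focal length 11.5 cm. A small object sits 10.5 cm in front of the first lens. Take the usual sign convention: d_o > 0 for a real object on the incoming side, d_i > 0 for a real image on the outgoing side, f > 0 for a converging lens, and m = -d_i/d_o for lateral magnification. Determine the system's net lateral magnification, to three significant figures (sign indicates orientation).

1.51

Applying the thin-lens equation to the first lens, 1/8 = 1/10.5 + 1/d_i1, which gives d_i1 = 33.600 cm.
Its lateral magnification is m_1 = -d_i1/d_o1 = -(33.600)/10.5 = -3.2000.
That image sits 35.900 cm in front of the second lens, so d_o2 = 35.900 cm.
Applying the thin-lens equation again with f_2 = 11.5 cm and d_o2 = 35.900 cm gives d_i2 = 16.920 cm.
m_2 = -(16.920)/(35.900) = -0.4713.
Total m = m_1 x m_2 = (-3.2000)(-0.4713) = 1.5082.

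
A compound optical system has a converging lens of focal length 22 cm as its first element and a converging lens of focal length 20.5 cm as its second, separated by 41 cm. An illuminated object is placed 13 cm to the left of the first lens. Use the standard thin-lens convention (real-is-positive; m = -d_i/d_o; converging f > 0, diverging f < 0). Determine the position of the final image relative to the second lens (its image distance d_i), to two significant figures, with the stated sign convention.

29 cm

First lens: d_i1 = 1/(1/22 - 1/13) = -31.778 cm.
The intermediate image is virtual, 31.778 cm to the left of lens 1, so d_o2 = L - d_i1 = 41 - (-31.778) = 72.778 cm.
Second lens: d_i2 = 1/(1/20.5 - 1/(72.778)) = 28.539 cm.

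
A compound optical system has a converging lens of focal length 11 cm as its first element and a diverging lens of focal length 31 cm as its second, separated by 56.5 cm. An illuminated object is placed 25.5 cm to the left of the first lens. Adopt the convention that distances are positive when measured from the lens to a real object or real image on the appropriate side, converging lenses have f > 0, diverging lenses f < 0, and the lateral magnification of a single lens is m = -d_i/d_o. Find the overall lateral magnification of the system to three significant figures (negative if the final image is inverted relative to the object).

Lens 1: 1/d_i1 = 1/f_1 - 1/d_o1 = 1/11 - 1/25.5 = 0.05169 cm^-1, so d_i1 = 19.345 cm.
m_1 = -(19.345)/25.5 = -0.7586.
The intermediate image is 19.345 cm to the right of lens 1, so d_o2 = L - d_i1 = 56.5 - 19.345 = 37.155 cm.
Lens 2: 1/d_i2 = 1/f_2 - 1/d_o2 = 1/(-31) - 1/(37.155) = -0.05917 cm^-1, so d_i2 = -16.900 cm.
m_2 = -(-16.900)/(37.155) = 0.4548.
Overall magnification: m = m_1 m_2 = -0.3451.

-0.345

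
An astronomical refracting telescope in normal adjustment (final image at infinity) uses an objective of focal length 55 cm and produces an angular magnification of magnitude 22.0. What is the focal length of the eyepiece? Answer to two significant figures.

2.5 cm

|M| = f_obj/f_eye, so f_eye = f_obj/|M| = 55/22.0 = 2.500 cm.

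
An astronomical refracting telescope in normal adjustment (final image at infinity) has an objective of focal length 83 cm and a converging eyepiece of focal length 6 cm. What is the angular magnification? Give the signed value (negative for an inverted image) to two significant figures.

-14

M = -f_obj/f_eye = -83/(6) = -13.833.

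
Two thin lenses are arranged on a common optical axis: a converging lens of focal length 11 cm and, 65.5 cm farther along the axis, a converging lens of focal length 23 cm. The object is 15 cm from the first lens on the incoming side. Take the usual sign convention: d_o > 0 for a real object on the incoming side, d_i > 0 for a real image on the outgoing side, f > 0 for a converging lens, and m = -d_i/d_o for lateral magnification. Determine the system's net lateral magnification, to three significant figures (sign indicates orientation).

50.6

Applying the thin-lens equation to the first lens, 1/11 = 1/15 + 1/d_i1, which gives d_i1 = 41.250 cm.
Its lateral magnification is m_1 = -d_i1/d_o1 = -(41.250)/15 = -2.7500.
That image sits 24.250 cm in front of the second lens, so d_o2 = 24.250 cm.
Applying the thin-lens equation again with f_2 = 23 cm and d_o2 = 24.250 cm gives d_i2 = 446.200 cm.
m_2 = -(446.200)/(24.250) = -18.4000.
Overall magnification: m = m_1 m_2 = 50.6000.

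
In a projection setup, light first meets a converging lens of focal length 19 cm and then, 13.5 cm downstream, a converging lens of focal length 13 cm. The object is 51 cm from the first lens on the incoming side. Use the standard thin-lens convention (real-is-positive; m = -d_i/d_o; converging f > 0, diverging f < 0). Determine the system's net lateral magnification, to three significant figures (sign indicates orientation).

-0.259

Applying the thin-lens equation to the first lens, 1/19 = 1/51 + 1/d_i1, which gives d_i1 = 30.281 cm.
Its lateral magnification is m_1 = -d_i1/d_o1 = -(30.281)/51 = -0.5938.
Since 30.281 cm > 13.5 cm, the first image lies past the second lens and serves as a virtual object: d_o2 = L - d_i1 = -16.781 cm.
Applying the thin-lens equation again with f_2 = 13 cm and d_o2 = -16.781 cm gives d_i2 = 7.325 cm.
m_2 = -(7.325)/(-16.781) = 0.4365.
The system's lateral magnification is m_1 m_2 = (-0.5938)(0.4365) = -0.2592.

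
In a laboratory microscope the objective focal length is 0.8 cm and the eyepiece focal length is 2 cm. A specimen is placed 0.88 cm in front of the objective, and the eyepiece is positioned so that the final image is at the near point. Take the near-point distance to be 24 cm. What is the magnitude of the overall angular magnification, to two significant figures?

Objective: 1/d_i = 1/f_obj - 1/d_o = 1/0.8 - 1/0.88 = 0.11364 cm^-1, so d_i = 8.800 cm.
m_obj = -d_i/d_o = -8.800/0.88 = -10.000.
Eyepiece angular magnification (image at near point): M_eye = 1 + D/f_e = 1 + 24/2 = 13.000.
Overall M = m_obj x M_eye = (-10.000)(13.000) = -130.00.
|M| = 130.00.

130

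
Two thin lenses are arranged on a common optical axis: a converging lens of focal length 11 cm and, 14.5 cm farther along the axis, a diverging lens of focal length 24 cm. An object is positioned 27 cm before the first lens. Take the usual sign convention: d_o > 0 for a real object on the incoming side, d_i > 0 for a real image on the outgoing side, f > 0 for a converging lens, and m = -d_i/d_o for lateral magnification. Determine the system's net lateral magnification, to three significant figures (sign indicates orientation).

-0.828

Lens 1: 1/d_i1 = 1/f_1 - 1/d_o1 = 1/11 - 1/27 = 0.05387 cm^-1, so d_i1 = 18.562 cm.
m_1 = -(18.562)/27 = -0.6875.
Since 18.562 cm > 14.5 cm, the first image lies past the second lens and serves as a virtual object: d_o2 = L - d_i1 = -4.062 cm.
Lens 2: 1/d_i2 = 1/f_2 - 1/d_o2 = 1/(-24) - 1/(-4.062) = 0.20449 cm^-1, so d_i2 = 4.890 cm.
m_2 = -(4.890)/(-4.062) = 1.2038.
Total m = m_1 x m_2 = (-0.6875)(1.2038) = -0.8276.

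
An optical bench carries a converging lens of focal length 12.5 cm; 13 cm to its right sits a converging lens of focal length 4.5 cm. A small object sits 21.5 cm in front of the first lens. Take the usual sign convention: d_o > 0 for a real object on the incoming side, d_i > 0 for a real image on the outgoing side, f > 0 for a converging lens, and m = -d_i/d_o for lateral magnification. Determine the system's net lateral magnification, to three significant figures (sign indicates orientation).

-0.293

Lens 1: 1/d_i1 = 1/f_1 - 1/d_o1 = 1/12.5 - 1/21.5 = 0.03349 cm^-1, so d_i1 = 29.861 cm.
m_1 = -(29.861)/21.5 = -1.3889.
Since 29.861 cm > 13 cm, the first image lies past the second lens and serves as a virtual object: d_o2 = L - d_i1 = -16.861 cm.
Lens 2: 1/d_i2 = 1/f_2 - 1/d_o2 = 1/4.5 - 1/(-16.861) = 0.28153 cm^-1, so d_i2 = 3.552 cm.
m_2 = -(3.552)/(-16.861) = 0.2107.
Overall magnification: m = m_1 m_2 = -0.2926.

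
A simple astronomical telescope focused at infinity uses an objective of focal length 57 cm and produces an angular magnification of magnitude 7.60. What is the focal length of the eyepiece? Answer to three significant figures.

|M| = f_obj/f_eye, so f_eye = f_obj/|M| = 57/7.6 = 7.500 cm.

7.50 cm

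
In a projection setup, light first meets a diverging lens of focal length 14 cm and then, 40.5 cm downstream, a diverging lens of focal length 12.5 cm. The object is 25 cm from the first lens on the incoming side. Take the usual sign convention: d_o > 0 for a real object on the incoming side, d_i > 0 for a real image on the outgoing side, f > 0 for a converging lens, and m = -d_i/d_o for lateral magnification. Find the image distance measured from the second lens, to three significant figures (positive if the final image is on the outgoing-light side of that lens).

First lens: d_i1 = 1/(1/(-14) - 1/25) = -8.974 cm.
The intermediate image is virtual, 8.974 cm to the left of lens 1, so d_o2 = L - d_i1 = 40.5 - (-8.974) = 49.474 cm.
Second lens: d_i2 = 1/(1/(-12.5) - 1/(49.474)) = -9.979 cm.

-9.98 cm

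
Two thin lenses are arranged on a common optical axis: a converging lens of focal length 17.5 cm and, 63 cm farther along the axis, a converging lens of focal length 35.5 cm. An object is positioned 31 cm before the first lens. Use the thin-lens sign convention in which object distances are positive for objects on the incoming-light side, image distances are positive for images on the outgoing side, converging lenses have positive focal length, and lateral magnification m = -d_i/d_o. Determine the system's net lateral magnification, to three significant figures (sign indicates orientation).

-3.63

Applying the thin-lens equation to the first lens, 1/17.5 = 1/31 + 1/d_i1, which gives d_i1 = 40.185 cm.
Its lateral magnification is m_1 = -d_i1/d_o1 = -(40.185)/31 = -1.2963.
The intermediate image is 40.185 cm to the right of lens 1, so d_o2 = L - d_i1 = 63 - 40.185 = 22.815 cm.
Applying the thin-lens equation again with f_2 = 35.5 cm and d_o2 = 22.815 cm gives d_i2 = -63.848 cm.
m_2 = -(-63.848)/(22.815) = 2.7985.
Total m = m_1 x m_2 = (-1.2963)(2.7985) = -3.6277.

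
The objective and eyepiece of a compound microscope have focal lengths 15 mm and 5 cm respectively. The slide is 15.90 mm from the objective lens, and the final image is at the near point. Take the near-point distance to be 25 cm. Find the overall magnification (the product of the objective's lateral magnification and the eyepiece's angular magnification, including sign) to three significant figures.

-100

Convert to cm: f_obj = 15 mm = 1.5 cm; d_o = 15.90 mm = 1.59 cm.
Objective: 1/d_i = 1/f_obj - 1/d_o = 1/1.5 - 1/1.59 = 0.03774 cm^-1, so d_i = 26.500 cm.
m_obj = -d_i/d_o = -26.500/1.59 = -16.667.
Eyepiece angular magnification (image at near point): M_eye = 1 + D/f_e = 1 + 25/5 = 6.000.
Overall M = m_obj x M_eye = (-16.667)(6.000) = -100.00.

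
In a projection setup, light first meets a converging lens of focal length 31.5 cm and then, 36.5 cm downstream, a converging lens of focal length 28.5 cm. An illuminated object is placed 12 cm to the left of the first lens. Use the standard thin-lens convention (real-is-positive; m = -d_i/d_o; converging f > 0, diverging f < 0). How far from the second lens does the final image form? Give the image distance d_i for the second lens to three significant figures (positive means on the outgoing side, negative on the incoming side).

Applying the thin-lens equation to the first lens, 1/31.5 = 1/12 + 1/d_i1, which gives d_i1 = -19.385 cm.
The intermediate image is virtual, 19.385 cm to the left of lens 1, so d_o2 = L - d_i1 = 36.5 - (-19.385) = 55.885 cm.
Applying the thin-lens equation again with f_2 = 28.5 cm and d_o2 = 55.885 cm gives d_i2 = 58.161 cm.

58.2 cm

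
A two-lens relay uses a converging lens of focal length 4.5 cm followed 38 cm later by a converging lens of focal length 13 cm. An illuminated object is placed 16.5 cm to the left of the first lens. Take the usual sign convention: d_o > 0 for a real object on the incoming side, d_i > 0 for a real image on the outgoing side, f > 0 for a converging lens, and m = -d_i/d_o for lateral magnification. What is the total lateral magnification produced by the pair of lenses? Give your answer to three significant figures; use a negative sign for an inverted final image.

0.259

First lens: d_i1 = 1/(1/4.5 - 1/16.5) = 6.188 cm.
m_1 = -(6.188)/16.5 = -0.3750.
Object distance for lens 2: d_o2 = 38 - 6.188 = 31.812 cm.
Second lens: d_i2 = 1/(1/13 - 1/(31.812)) = 21.983 cm.
m_2 = -(21.983)/(31.812) = -0.6910.
Total m = m_1 x m_2 = (-0.3750)(-0.6910) = 0.2591.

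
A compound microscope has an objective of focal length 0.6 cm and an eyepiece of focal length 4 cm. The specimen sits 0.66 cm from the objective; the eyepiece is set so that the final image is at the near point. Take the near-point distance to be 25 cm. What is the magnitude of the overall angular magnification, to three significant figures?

Objective: 1/d_i = 1/f_obj - 1/d_o = 1/0.6 - 1/0.66 = 0.15152 cm^-1, so d_i = 6.600 cm.
m_obj = -d_i/d_o = -6.600/0.66 = -10.000.
Eyepiece angular magnification (image at near point): M_eye = 1 + D/f_e = 1 + 25/4 = 7.250.
Overall M = m_obj x M_eye = (-10.000)(7.250) = -72.50.
|M| = 72.50.

72.5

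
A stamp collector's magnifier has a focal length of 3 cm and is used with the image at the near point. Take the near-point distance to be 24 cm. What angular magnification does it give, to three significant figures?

M = 1 + D/f = 1 + 24/3 = 9.000.

9.00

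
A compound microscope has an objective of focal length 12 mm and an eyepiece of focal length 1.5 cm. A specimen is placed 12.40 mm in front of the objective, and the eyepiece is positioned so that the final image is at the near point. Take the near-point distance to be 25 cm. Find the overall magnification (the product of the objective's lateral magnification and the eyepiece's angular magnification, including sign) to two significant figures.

Convert to cm: f_obj = 12 mm = 1.2 cm; d_o = 12.40 mm = 1.24 cm.
Objective: 1/d_i = 1/f_obj - 1/d_o = 1/1.2 - 1/1.24 = 0.02688 cm^-1, so d_i = 37.200 cm.
m_obj = -d_i/d_o = -37.200/1.24 = -30.000.
Eyepiece angular magnification (image at near point): M_eye = 1 + D/f_e = 1 + 25/1.5 = 17.667.
Overall M = m_obj x M_eye = (-30.000)(17.667) = -530.00.

-530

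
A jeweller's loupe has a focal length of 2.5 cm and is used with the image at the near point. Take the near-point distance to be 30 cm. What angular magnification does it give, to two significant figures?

M = 1 + D/f = 1 + 30/2.5 = 13.000.

13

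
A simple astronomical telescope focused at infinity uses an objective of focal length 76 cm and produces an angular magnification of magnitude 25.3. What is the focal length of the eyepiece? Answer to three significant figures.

|M| = f_obj/f_eye, so f_eye = f_obj/|M| = 76/25.3 = 3.004 cm.

3.00 cm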